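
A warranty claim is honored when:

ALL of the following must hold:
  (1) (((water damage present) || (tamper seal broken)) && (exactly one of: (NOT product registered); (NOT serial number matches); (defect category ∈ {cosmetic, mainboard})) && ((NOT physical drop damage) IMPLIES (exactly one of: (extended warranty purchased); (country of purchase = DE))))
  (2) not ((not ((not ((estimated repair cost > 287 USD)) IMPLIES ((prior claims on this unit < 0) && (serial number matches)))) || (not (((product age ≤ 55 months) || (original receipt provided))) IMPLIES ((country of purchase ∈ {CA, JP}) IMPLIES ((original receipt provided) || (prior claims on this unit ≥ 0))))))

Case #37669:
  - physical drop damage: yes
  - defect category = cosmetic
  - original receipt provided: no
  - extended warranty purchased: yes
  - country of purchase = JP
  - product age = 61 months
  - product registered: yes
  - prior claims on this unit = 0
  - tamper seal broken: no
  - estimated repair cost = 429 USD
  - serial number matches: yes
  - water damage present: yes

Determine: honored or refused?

Refused

Atomic conditions:
  water damage present: yes → true
  tamper seal broken: no → false
  NOT product registered: yes → false
  NOT serial number matches: yes → false
  defect category ∈ {cosmetic, mainboard}: cosmetic is in the set → true
  NOT physical drop damage: yes → false
  extended warranty purchased: yes → true
  country of purchase = DE: JP == DE is false
  estimated repair cost > 287 USD: 429 > 287 is true
  prior claims on this unit < 0: 0 < 0 is false
  serial number matches: yes → true
  product age ≤ 55 months: 61 ≤ 55 is false
  original receipt provided: no → false
  country of purchase ∈ {CA, JP}: JP is in the set → true
  prior claims on this unit ≥ 0: 0 ≥ 0 is true
Combine:
[1.1] true OR false = true
[1.2] exactly-one(false, false, true) = true
[1.3.2] exactly-one(true, false) = true
[1.3] false → true (antecedent false ⇒ implication holds) = true
[1] true AND true AND true = true
[2.1.1.1.1] NOT true = false
[2.1.1.1.2] false AND true = false
[2.1.1.1] false → false (antecedent false ⇒ implication holds) = true
[2.1.1] NOT true = false
[2.1.2.1.1] false OR false = false
[2.1.2.1] NOT false = true
[2.1.2.2.2] false OR true = true
[2.1.2.2] true → true = true
[2.1.2] true → true = true
[2.1] false OR true = true
[2] NOT true = false
[root] true AND false = false
Overall: false → refused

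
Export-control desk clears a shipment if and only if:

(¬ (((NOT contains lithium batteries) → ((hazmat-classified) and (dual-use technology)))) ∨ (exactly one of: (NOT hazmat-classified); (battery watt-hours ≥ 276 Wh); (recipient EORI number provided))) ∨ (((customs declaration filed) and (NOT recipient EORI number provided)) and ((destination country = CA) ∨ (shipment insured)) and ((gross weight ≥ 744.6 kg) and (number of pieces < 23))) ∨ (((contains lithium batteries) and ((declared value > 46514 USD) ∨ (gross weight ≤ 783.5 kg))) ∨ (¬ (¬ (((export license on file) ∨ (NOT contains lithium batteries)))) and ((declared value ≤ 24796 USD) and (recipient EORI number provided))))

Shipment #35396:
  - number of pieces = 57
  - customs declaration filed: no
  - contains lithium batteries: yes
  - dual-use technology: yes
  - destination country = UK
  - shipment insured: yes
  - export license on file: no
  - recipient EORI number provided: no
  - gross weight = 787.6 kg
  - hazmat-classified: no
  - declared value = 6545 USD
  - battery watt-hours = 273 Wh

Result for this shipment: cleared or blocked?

Cleared

Atomic conditions:
  NOT contains lithium batteries: yes → false
  hazmat-classified: no → false
  dual-use technology: yes → true
  NOT hazmat-classified: no → true
  battery watt-hours ≥ 276 Wh: 273 ≥ 276 is false
  recipient EORI number provided: no → false
  customs declaration filed: no → false
  NOT recipient EORI number provided: no → true
  destination country = CA: UK == CA is false
  shipment insured: yes → true
  gross weight ≥ 744.6 kg: 787.6 ≥ 744.6 is true
  number of pieces < 23: 57 < 23 is false
  contains lithium batteries: yes → true
  declared value > 46514 USD: 6545 > 46514 is false
  gross weight ≤ 783.5 kg: 787.6 ≤ 783.5 is false
  export license on file: no → false
  declared value ≤ 24796 USD: 6545 ≤ 24796 is true
Combine:
[1.1.1.2] false AND true = false
[1.1.1] false → false (antecedent false ⇒ implication holds) = true
[1.1] NOT true = false
[1.2] exactly-one(true, false, false) = true
[1] false OR true = true
[2.1] false AND true = false
[2.2] false OR true = true
[2.3] true AND false = false
[2] false AND true AND false = false
[3.1.2] false OR false = false
[3.1] true AND false = false
[3.2.1.1.1] false OR false = false
[3.2.1.1] NOT false = true
[3.2.1] NOT true = false
[3.2.2] true AND false = false
[3.2] false AND false = false
[3] false OR false = false
[root] true OR false OR false = true
Overall: true → cleared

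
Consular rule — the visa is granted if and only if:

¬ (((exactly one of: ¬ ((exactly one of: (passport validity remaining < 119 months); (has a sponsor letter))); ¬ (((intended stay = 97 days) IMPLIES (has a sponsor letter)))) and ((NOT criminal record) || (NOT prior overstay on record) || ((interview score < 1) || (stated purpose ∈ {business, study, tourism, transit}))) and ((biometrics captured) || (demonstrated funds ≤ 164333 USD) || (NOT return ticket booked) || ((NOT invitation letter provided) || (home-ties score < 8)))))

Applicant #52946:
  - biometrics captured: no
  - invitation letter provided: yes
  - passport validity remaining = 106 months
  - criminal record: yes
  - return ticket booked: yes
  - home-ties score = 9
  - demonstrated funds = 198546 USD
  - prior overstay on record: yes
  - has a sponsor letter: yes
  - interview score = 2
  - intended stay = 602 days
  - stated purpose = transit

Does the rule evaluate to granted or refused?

Atomic conditions:
  passport validity remaining < 119 months: 106 < 119 is true
  has a sponsor letter: yes → true
  intended stay = 97 days: 602 == 97 is false
  NOT criminal record: yes → false
  NOT prior overstay on record: yes → false
  interview score < 1: 2 < 1 is false
  stated purpose ∈ {business, study, tourism, transit}: transit is in the set → true
  biometrics captured: no → false
  demonstrated funds ≤ 164333 USD: 198546 ≤ 164333 is false
  NOT return ticket booked: yes → false
  NOT invitation letter provided: yes → false
  home-ties score < 8: 9 < 8 is false
Combine:
[1.1.1.1] exactly-one(true, true) = false
[1.1.1] NOT false = true
[1.1.2.1] false → true (antecedent false ⇒ implication holds) = true
[1.1.2] NOT true = false
[1.1] exactly-one(true, false) = true
[1.2.3] false OR true = true
[1.2] false OR false OR true = true
[1.3.4] false OR false = false
[1.3] false OR false OR false OR false = false
[1] true AND true AND false = false
[root] NOT false = true
Overall: true → granted

Granted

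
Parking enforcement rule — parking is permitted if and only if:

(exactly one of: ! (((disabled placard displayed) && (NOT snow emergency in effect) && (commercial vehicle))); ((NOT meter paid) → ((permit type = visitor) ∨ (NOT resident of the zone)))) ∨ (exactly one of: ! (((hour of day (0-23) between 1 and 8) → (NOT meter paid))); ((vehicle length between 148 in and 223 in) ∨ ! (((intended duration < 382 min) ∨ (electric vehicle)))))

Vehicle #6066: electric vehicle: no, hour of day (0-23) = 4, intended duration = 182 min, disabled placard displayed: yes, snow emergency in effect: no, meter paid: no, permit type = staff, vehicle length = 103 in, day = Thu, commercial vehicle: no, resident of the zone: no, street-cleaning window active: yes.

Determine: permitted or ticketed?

Ticketed

Atomic conditions:
  disabled placard displayed: yes → true
  NOT snow emergency in effect: no → true
  commercial vehicle: no → false
  NOT meter paid: no → true
  permit type = visitor: staff == visitor is false
  NOT resident of the zone: no → true
  hour of day (0-23) between 1 and 8: 4 in [1, 8] is true
  vehicle length between 148 in and 223 in: 103 in [148, 223] is false
  intended duration < 382 min: 182 < 382 is true
  electric vehicle: no → false
Combine:
[1.1.1] true AND true AND false = false
[1.1] NOT false = true
[1.2.2] false OR true = true
[1.2] true → true = true
[1] exactly-one(true, true) = false
[2.1.1] true → true = true
[2.1] NOT true = false
[2.2.2.1] true OR false = true
[2.2.2] NOT true = false
[2.2] false OR false = false
[2] exactly-one(false, false) = false
[root] false OR false = false
Overall: false → ticketed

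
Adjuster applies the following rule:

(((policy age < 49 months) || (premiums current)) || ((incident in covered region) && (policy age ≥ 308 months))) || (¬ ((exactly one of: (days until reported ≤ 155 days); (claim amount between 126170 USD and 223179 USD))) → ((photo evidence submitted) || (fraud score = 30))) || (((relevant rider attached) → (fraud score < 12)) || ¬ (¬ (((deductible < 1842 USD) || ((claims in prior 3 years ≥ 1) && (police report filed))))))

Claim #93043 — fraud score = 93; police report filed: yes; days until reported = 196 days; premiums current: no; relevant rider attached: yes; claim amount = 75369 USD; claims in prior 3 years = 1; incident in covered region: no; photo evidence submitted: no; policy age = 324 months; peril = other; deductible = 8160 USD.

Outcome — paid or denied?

Paid

Atomic conditions:
  policy age < 49 months: 324 < 49 is false
  premiums current: no → false
  incident in covered region: no → false
  policy age ≥ 308 months: 324 ≥ 308 is true
  days until reported ≤ 155 days: 196 ≤ 155 is false
  claim amount between 126170 USD and 223179 USD: 75369 in [126170, 223179] is false
  photo evidence submitted: no → false
  fraud score = 30: 93 == 30 is false
  relevant rider attached: yes → true
  fraud score < 12: 93 < 12 is false
  deductible < 1842 USD: 8160 < 1842 is false
  claims in prior 3 years ≥ 1: 1 ≥ 1 is true
  police report filed: yes → true
Combine:
[1.1] false OR false = false
[1.2] false AND true = false
[1] false OR false = false
[2.1.1] exactly-one(false, false) = false
[2.1] NOT false = true
[2.2] false OR false = false
[2] true → false = false
[3.1] true → false = false
[3.2.1.1.2] true AND true = true
[3.2.1.1] false OR true = true
[3.2.1] NOT true = false
[3.2] NOT false = true
[3] false OR true = true
[root] false OR false OR true = true
Overall: true → paid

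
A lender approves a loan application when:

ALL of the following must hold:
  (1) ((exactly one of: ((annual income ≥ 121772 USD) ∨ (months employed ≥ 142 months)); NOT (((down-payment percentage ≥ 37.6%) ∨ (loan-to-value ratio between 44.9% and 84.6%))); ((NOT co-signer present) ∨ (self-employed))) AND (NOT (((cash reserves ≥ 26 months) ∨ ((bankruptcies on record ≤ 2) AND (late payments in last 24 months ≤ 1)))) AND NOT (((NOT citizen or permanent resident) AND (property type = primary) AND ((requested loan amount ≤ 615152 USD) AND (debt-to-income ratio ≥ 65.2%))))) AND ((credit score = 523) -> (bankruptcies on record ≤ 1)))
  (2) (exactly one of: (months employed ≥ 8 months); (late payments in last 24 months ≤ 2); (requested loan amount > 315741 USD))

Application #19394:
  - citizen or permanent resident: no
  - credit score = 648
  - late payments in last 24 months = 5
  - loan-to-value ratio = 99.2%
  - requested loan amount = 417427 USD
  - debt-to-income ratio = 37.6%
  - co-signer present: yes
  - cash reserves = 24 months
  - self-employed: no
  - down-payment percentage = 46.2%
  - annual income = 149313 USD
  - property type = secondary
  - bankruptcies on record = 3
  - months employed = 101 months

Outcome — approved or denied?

Denied

Atomic conditions:
  annual income ≥ 121772 USD: 149313 ≥ 121772 is true
  months employed ≥ 142 months: 101 ≥ 142 is false
  down-payment percentage ≥ 37.6%: 46.2 ≥ 37.6 is true
  loan-to-value ratio between 44.9% and 84.6%: 99.2 in [44.9, 84.6] is false
  NOT co-signer present: yes → false
  self-employed: no → false
  cash reserves ≥ 26 months: 24 ≥ 26 is false
  bankruptcies on record ≤ 2: 3 ≤ 2 is false
  late payments in last 24 months ≤ 1: 5 ≤ 1 is false
  NOT citizen or permanent resident: no → true
  property type = primary: secondary == primary is false
  requested loan amount ≤ 615152 USD: 417427 ≤ 615152 is true
  debt-to-income ratio ≥ 65.2%: 37.6 ≥ 65.2 is false
  credit score = 523: 648 == 523 is false
  bankruptcies on record ≤ 1: 3 ≤ 1 is false
  months employed ≥ 8 months: 101 ≥ 8 is true
  late payments in last 24 months ≤ 2: 5 ≤ 2 is false
  requested loan amount > 315741 USD: 417427 > 315741 is true
Combine:
[1.1.1] true OR false = true
[1.1.2.1] true OR false = true
[1.1.2] NOT true = false
[1.1.3] false OR false = false
[1.1] exactly-one(true, false, false) = true
[1.2.1.1.2] false AND false = false
[1.2.1.1] false OR false = false
[1.2.1] NOT false = true
[1.2.2.1.3] true AND false = false
[1.2.2.1] true AND false AND false = false
[1.2.2] NOT false = true
[1.2] true AND true = true
[1.3] false → false (antecedent false ⇒ implication holds) = true
[1] true AND true AND true = true
[2] exactly-one(true, false, true) = false
[root] true AND false = false
Overall: false → denied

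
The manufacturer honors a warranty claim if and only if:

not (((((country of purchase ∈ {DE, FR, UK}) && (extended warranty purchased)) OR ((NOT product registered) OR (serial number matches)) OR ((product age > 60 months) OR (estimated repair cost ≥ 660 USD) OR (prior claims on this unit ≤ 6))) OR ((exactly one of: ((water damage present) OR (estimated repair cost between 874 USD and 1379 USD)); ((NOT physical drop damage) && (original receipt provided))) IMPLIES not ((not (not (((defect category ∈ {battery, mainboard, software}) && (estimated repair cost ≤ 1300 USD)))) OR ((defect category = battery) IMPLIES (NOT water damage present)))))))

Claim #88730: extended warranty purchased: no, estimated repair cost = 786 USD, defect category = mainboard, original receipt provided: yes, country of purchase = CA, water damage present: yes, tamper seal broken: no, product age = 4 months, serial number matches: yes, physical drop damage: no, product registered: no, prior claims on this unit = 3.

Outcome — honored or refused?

Refused

Atomic conditions:
  country of purchase ∈ {DE, FR, UK}: CA is not in the set → false
  extended warranty purchased: no → false
  NOT product registered: no → true
  serial number matches: yes → true
  product age > 60 months: 4 > 60 is false
  estimated repair cost ≥ 660 USD: 786 ≥ 660 is true
  prior claims on this unit ≤ 6: 3 ≤ 6 is true
  water damage present: yes → true
  estimated repair cost between 874 USD and 1379 USD: 786 in [874, 1379] is false
  NOT physical drop damage: no → true
  original receipt provided: yes → true
  defect category ∈ {battery, mainboard, software}: mainboard is in the set → true
  estimated repair cost ≤ 1300 USD: 786 ≤ 1300 is true
  defect category = battery: mainboard == battery is false
  NOT water damage present: yes → false
Combine:
[1.1.1] false AND false = false
[1.1.2] true OR true = true
[1.1.3] false OR true OR true = true
[1.1] false OR true OR true = true
[1.2.1.1] true OR false = true
[1.2.1.2] true AND true = true
[1.2.1] exactly-one(true, true) = false
[1.2.2.1.1.1.1] true AND true = true
[1.2.2.1.1.1] NOT true = false
[1.2.2.1.1] NOT false = true
[1.2.2.1.2] false → false (antecedent false ⇒ implication holds) = true
[1.2.2.1] true OR true = true
[1.2.2] NOT true = false
[1.2] false → false (antecedent false ⇒ implication holds) = true
[1] true OR true = true
[root] NOT true = false
Overall: false → refused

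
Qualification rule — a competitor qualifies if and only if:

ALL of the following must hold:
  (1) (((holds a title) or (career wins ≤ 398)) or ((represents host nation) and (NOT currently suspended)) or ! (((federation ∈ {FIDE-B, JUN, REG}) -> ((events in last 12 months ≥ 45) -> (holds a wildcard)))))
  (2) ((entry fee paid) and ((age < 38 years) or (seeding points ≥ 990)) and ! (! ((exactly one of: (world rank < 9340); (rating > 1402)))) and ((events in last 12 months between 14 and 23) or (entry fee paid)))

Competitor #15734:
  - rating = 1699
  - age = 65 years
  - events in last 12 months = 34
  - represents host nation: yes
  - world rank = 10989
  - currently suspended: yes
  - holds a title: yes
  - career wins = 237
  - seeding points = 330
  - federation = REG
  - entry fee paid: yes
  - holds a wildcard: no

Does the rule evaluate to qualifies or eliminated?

Eliminated

Atomic conditions:
  holds a title: yes → true
  career wins ≤ 398: 237 ≤ 398 is true
  represents host nation: yes → true
  NOT currently suspended: yes → false
  federation ∈ {FIDE-B, JUN, REG}: REG is in the set → true
  events in last 12 months ≥ 45: 34 ≥ 45 is false
  holds a wildcard: no → false
  entry fee paid: yes → true
  age < 38 years: 65 < 38 is false
  seeding points ≥ 990: 330 ≥ 990 is false
  world rank < 9340: 10989 < 9340 is false
  rating > 1402: 1699 > 1402 is true
  events in last 12 months between 14 and 23: 34 in [14, 23] is false
Combine:
[1.1] true OR true = true
[1.2] true AND false = false
[1.3.1.2] false → false (antecedent false ⇒ implication holds) = true
[1.3.1] true → true = true
[1.3] NOT true = false
[1] true OR false OR false = true
[2.2] false OR false = false
[2.3.1.1] exactly-one(false, true) = true
[2.3.1] NOT true = false
[2.3] NOT false = true
[2.4] false OR true = true
[2] true AND false AND true AND true = false
[root] true AND false = false
Overall: false → eliminated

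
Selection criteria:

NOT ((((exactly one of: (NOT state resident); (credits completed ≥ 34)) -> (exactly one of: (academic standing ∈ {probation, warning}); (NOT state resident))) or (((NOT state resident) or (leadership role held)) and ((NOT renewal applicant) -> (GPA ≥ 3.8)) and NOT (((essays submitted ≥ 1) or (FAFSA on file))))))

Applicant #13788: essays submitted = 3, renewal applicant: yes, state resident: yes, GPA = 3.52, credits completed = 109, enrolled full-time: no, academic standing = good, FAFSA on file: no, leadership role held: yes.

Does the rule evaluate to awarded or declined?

Awarded

Atomic conditions:
  NOT state resident: yes → false
  credits completed ≥ 34: 109 ≥ 34 is true
  academic standing ∈ {probation, warning}: good is not in the set → false
  leadership role held: yes → true
  NOT renewal applicant: yes → false
  GPA ≥ 3.8: 3.52 ≥ 3.8 is false
  essays submitted ≥ 1: 3 ≥ 1 is true
  FAFSA on file: no → false
Combine:
[1.1.1] exactly-one(false, true) = true
[1.1.2] exactly-one(false, false) = false
[1.1] true → false = false
[1.2.1] false OR true = true
[1.2.2] false → false (antecedent false ⇒ implication holds) = true
[1.2.3.1] true OR false = true
[1.2.3] NOT true = false
[1.2] true AND true AND false = false
[1] false OR false = false
[root] NOT false = true
Overall: true → awarded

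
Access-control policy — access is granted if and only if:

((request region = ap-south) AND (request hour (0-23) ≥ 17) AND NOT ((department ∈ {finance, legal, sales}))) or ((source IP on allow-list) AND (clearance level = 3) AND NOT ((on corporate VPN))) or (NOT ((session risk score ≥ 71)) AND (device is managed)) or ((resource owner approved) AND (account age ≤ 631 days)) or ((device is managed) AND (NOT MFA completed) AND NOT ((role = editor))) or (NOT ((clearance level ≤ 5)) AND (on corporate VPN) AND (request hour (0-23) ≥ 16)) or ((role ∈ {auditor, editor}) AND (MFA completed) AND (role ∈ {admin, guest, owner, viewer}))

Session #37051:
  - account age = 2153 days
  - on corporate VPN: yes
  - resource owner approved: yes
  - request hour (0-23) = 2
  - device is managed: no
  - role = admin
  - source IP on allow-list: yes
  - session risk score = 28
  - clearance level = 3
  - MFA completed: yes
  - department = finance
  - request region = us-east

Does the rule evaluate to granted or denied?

Denied

Atomic conditions:
  request region = ap-south: us-east == ap-south is false
  request hour (0-23) ≥ 17: 2 ≥ 17 is false
  department ∈ {finance, legal, sales}: finance is in the set → true
  source IP on allow-list: yes → true
  clearance level = 3: 3 == 3 is true
  on corporate VPN: yes → true
  session risk score ≥ 71: 28 ≥ 71 is false
  device is managed: no → false
  resource owner approved: yes → true
  account age ≤ 631 days: 2153 ≤ 631 is false
  NOT MFA completed: yes → false
  role = editor: admin == editor is false
  clearance level ≤ 5: 3 ≤ 5 is true
  request hour (0-23) ≥ 16: 2 ≥ 16 is false
  role ∈ {auditor, editor}: admin is not in the set → false
  MFA completed: yes → true
  role ∈ {admin, guest, owner, viewer}: admin is in the set → true
Combine:
[1.3] NOT true = false
[1] false AND false AND false = false
[2.3] NOT true = false
[2] true AND true AND false = false
[3.1] NOT false = true
[3] true AND false = false
[4] true AND false = false
[5.3] NOT false = true
[5] false AND false AND true = false
[6.1] NOT true = false
[6] false AND true AND false = false
[7] false AND true AND true = false
[root] false OR false OR false OR false OR false OR false OR false = false
Overall: false → denied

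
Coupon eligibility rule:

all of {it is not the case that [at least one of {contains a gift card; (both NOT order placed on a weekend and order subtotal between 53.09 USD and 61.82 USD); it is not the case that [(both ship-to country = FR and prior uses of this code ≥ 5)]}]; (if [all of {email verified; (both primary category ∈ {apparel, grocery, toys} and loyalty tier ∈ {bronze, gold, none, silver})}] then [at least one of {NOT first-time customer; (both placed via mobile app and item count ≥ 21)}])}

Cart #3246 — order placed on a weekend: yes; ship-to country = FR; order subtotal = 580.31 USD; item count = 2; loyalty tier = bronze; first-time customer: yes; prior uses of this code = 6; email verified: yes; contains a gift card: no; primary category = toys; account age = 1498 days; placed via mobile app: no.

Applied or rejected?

Rejected

Atomic conditions:
  contains a gift card: no → false
  NOT order placed on a weekend: yes → false
  order subtotal between 53.09 USD and 61.82 USD: 580.31 in [53.09, 61.82] is false
  ship-to country = FR: FR == FR is true
  prior uses of this code ≥ 5: 6 ≥ 5 is true
  email verified: yes → true
  primary category ∈ {apparel, grocery, toys}: toys is in the set → true
  loyalty tier ∈ {bronze, gold, none, silver}: bronze is in the set → true
  NOT first-time customer: yes → false
  placed via mobile app: no → false
  item count ≥ 21: 2 ≥ 21 is false
Combine:
[1.1.2] false AND false = false
[1.1.3.1] true AND true = true
[1.1.3] NOT true = false
[1.1] false OR false OR false = false
[1] NOT false = true
[2.1.2] true AND true = true
[2.1] true AND true = true
[2.2.2] false AND false = false
[2.2] false OR false = false
[2] true → false = false
[root] true AND false = false
Overall: false → rejected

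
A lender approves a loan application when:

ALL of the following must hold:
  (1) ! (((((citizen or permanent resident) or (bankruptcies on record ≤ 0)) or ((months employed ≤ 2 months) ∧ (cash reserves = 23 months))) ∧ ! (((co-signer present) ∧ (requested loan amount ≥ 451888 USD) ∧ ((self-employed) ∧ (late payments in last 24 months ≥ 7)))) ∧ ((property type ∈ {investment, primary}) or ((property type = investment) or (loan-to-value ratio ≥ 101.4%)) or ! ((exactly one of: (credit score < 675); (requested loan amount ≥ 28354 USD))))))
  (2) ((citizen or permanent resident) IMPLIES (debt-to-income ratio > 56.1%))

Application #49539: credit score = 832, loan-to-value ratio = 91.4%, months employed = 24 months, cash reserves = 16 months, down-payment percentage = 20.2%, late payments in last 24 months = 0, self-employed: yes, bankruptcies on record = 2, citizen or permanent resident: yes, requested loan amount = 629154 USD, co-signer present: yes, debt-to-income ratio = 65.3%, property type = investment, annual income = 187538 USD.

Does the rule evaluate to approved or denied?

Atomic conditions:
  citizen or permanent resident: yes → true
  bankruptcies on record ≤ 0: 2 ≤ 0 is false
  months employed ≤ 2 months: 24 ≤ 2 is false
  cash reserves = 23 months: 16 == 23 is false
  co-signer present: yes → true
  requested loan amount ≥ 451888 USD: 629154 ≥ 451888 is true
  self-employed: yes → true
  late payments in last 24 months ≥ 7: 0 ≥ 7 is false
  property type ∈ {investment, primary}: investment is in the set → true
  property type = investment: investment == investment is true
  loan-to-value ratio ≥ 101.4%: 91.4 ≥ 101.4 is false
  credit score < 675: 832 < 675 is false
  requested loan amount ≥ 28354 USD: 629154 ≥ 28354 is true
  debt-to-income ratio > 56.1%: 65.3 > 56.1 is true
Combine:
[1.1.1.1] true OR false = true
[1.1.1.2] false AND false = false
[1.1.1] true OR false = true
[1.1.2.1.3] true AND false = false
[1.1.2.1] true AND true AND false = false
[1.1.2] NOT false = true
[1.1.3.2] true OR false = true
[1.1.3.3.1] exactly-one(false, true) = true
[1.1.3.3] NOT true = false
[1.1.3] true OR true OR false = true
[1.1] true AND true AND true = true
[1] NOT true = false
[2] true → true = true
[root] false AND true = false
Overall: false → denied

Denied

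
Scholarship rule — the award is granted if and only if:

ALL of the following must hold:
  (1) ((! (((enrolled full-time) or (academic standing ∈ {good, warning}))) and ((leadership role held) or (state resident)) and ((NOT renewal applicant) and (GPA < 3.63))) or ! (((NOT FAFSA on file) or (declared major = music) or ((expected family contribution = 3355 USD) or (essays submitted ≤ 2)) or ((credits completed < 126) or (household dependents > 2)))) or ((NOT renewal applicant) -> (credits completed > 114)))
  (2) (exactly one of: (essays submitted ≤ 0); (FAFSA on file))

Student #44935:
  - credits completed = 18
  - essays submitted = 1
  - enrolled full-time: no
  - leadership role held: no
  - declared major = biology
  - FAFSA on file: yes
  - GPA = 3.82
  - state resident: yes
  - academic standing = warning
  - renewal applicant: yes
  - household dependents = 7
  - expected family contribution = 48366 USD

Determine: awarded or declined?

Awarded

Atomic conditions:
  enrolled full-time: no → false
  academic standing ∈ {good, warning}: warning is in the set → true
  leadership role held: no → false
  state resident: yes → true
  NOT renewal applicant: yes → false
  GPA < 3.63: 3.82 < 3.63 is false
  NOT FAFSA on file: yes → false
  declared major = music: biology == music is false
  expected family contribution = 3355 USD: 48366 == 3355 is false
  essays submitted ≤ 2: 1 ≤ 2 is true
  credits completed < 126: 18 < 126 is true
  household dependents > 2: 7 > 2 is true
  credits completed > 114: 18 > 114 is false
  essays submitted ≤ 0: 1 ≤ 0 is false
  FAFSA on file: yes → true
Combine:
[1.1.1.1] false OR true = true
[1.1.1] NOT true = false
[1.1.2] false OR true = true
[1.1.3] false AND false = false
[1.1] false AND true AND false = false
[1.2.1.3] false OR true = true
[1.2.1.4] true OR true = true
[1.2.1] false OR false OR true OR true = true
[1.2] NOT true = false
[1.3] false → false (antecedent false ⇒ implication holds) = true
[1] false OR false OR true = true
[2] exactly-one(false, true) = true
[root] true AND true = true
Overall: true → awarded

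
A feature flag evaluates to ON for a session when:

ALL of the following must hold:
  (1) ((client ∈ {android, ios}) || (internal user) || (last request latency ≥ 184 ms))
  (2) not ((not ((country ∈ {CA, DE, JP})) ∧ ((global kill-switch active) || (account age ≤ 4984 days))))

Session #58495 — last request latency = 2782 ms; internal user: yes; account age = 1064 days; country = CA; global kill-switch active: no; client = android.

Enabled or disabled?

Enabled

Atomic conditions:
  client ∈ {android, ios}: android is in the set → true
  internal user: yes → true
  last request latency ≥ 184 ms: 2782 ≥ 184 is true
  country ∈ {CA, DE, JP}: CA is in the set → true
  global kill-switch active: no → false
  account age ≤ 4984 days: 1064 ≤ 4984 is true
Combine:
[1] true OR true OR true = true
[2.1.1] NOT true = false
[2.1.2] false OR true = true
[2.1] false AND true = false
[2] NOT false = true
[root] true AND true = true
Overall: true → enabled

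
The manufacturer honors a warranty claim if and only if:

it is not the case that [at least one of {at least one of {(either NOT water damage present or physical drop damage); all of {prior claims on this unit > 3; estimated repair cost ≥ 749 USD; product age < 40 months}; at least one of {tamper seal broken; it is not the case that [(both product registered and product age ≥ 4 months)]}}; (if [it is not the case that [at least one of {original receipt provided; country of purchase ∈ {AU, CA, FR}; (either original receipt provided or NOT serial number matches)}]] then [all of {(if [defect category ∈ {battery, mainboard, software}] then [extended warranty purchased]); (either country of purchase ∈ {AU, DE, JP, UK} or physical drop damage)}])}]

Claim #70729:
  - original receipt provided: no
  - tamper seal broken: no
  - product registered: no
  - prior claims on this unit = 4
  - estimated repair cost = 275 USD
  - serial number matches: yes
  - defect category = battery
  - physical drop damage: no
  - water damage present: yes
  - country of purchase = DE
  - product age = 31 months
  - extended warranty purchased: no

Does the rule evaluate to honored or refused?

Refused

Atomic conditions:
  NOT water damage present: yes → false
  physical drop damage: no → false
  prior claims on this unit > 3: 4 > 3 is true
  estimated repair cost ≥ 749 USD: 275 ≥ 749 is false
  product age < 40 months: 31 < 40 is true
  tamper seal broken: no → false
  product registered: no → false
  product age ≥ 4 months: 31 ≥ 4 is true
  original receipt provided: no → false
  country of purchase ∈ {AU, CA, FR}: DE is not in the set → false
  NOT serial number matches: yes → false
  defect category ∈ {battery, mainboard, software}: battery is in the set → true
  extended warranty purchased: no → false
  country of purchase ∈ {AU, DE, JP, UK}: DE is in the set → true
Combine:
[1.1.1] false OR false = false
[1.1.2] true AND false AND true = false
[1.1.3.2.1] false AND true = false
[1.1.3.2] NOT false = true
[1.1.3] false OR true = true
[1.1] false OR false OR true = true
[1.2.1.1.3] false OR false = false
[1.2.1.1] false OR false OR false = false
[1.2.1] NOT false = true
[1.2.2.1] true → false = false
[1.2.2.2] true OR false = true
[1.2.2] false AND true = false
[1.2] true → false = false
[1] true OR false = true
[root] NOT true = false
Overall: false → refused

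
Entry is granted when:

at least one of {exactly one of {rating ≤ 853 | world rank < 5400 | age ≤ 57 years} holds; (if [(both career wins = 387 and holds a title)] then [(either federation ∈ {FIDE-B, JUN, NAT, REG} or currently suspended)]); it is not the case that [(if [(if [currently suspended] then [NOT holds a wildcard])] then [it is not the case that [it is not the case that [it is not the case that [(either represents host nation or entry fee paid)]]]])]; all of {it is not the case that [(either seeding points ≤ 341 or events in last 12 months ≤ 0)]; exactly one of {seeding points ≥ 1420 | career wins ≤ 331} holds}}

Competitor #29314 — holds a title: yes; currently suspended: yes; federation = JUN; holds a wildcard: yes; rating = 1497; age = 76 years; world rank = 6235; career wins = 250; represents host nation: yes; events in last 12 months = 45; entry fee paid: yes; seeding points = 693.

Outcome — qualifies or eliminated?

Atomic conditions:
  rating ≤ 853: 1497 ≤ 853 is false
  world rank < 5400: 6235 < 5400 is false
  age ≤ 57 years: 76 ≤ 57 is false
  career wins = 387: 250 == 387 is false
  holds a title: yes → true
  federation ∈ {FIDE-B, JUN, NAT, REG}: JUN is in the set → true
  currently suspended: yes → true
  NOT holds a wildcard: yes → false
  represents host nation: yes → true
  entry fee paid: yes → true
  seeding points ≤ 341: 693 ≤ 341 is false
  events in last 12 months ≤ 0: 45 ≤ 0 is false
  seeding points ≥ 1420: 693 ≥ 1420 is false
  career wins ≤ 331: 250 ≤ 331 is true
Combine:
[1] exactly-one(false, false, false) = false
[2.1] false AND true = false
[2.2] true OR true = true
[2] false → true (antecedent false ⇒ implication holds) = true
[3.1.1] true → false = false
[3.1.2.1.1.1] true OR true = true
[3.1.2.1.1] NOT true = false
[3.1.2.1] NOT false = true
[3.1.2] NOT true = false
[3.1] false → false (antecedent false ⇒ implication holds) = true
[3] NOT true = false
[4.1.1] false OR false = false
[4.1] NOT false = true
[4.2] exactly-one(false, true) = true
[4] true AND true = true
[root] false OR true OR false OR true = true
Overall: true → qualifies

Qualifies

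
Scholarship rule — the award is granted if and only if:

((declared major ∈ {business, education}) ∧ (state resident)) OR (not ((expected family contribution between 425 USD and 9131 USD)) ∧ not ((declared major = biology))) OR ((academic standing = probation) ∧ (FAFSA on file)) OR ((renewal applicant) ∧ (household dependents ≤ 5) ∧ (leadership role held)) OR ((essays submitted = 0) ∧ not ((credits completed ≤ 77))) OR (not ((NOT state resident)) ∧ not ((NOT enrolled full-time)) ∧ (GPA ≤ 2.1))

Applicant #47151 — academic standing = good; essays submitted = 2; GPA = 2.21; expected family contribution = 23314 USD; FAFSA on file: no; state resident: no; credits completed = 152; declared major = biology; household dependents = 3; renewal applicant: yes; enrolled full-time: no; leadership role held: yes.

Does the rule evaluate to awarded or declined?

Atomic conditions:
  declared major ∈ {business, education}: biology is not in the set → false
  state resident: no → false
  expected family contribution between 425 USD and 9131 USD: 23314 in [425, 9131] is false
  declared major = biology: biology == biology is true
  academic standing = probation: good == probation is false
  FAFSA on file: no → false
  renewal applicant: yes → true
  household dependents ≤ 5: 3 ≤ 5 is true
  leadership role held: yes → true
  essays submitted = 0: 2 == 0 is false
  credits completed ≤ 77: 152 ≤ 77 is false
  NOT state resident: no → true
  NOT enrolled full-time: no → true
  GPA ≤ 2.1: 2.21 ≤ 2.1 is false
Combine:
[1] false AND false = false
[2.1] NOT false = true
[2.2] NOT true = false
[2] true AND false = false
[3] false AND false = false
[4] true AND true AND true = true
[5.2] NOT false = true
[5] false AND true = false
[6.1] NOT true = false
[6.2] NOT true = false
[6] false AND false AND false = false
[root] false OR false OR false OR true OR false OR false = true
Overall: true → awarded

Awarded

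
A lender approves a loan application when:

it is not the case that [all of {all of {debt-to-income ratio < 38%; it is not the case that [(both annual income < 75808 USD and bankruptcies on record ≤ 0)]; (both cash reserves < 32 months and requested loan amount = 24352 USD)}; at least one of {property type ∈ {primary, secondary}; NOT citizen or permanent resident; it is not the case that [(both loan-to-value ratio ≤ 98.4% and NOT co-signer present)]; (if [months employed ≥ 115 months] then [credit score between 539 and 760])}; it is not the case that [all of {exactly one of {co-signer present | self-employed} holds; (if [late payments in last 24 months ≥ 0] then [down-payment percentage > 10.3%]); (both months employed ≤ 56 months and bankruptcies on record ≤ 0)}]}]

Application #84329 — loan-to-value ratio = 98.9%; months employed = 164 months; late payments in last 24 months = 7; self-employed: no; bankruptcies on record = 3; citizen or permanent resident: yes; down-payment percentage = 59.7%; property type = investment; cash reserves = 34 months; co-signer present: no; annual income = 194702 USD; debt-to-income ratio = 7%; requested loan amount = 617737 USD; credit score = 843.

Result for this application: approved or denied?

Approved

Atomic conditions:
  debt-to-income ratio < 38%: 7 < 38 is true
  annual income < 75808 USD: 194702 < 75808 is false
  bankruptcies on record ≤ 0: 3 ≤ 0 is false
  cash reserves < 32 months: 34 < 32 is false
  requested loan amount = 24352 USD: 617737 == 24352 is false
  property type ∈ {primary, secondary}: investment is not in the set → false
  NOT citizen or permanent resident: yes → false
  loan-to-value ratio ≤ 98.4%: 98.9 ≤ 98.4 is false
  NOT co-signer present: no → true
  months employed ≥ 115 months: 164 ≥ 115 is true
  credit score between 539 and 760: 843 in [539, 760] is false
  co-signer present: no → false
  self-employed: no → false
  late payments in last 24 months ≥ 0: 7 ≥ 0 is true
  down-payment percentage > 10.3%: 59.7 > 10.3 is true
  months employed ≤ 56 months: 164 ≤ 56 is false
Combine:
[1.1.2.1] false AND false = false
[1.1.2] NOT false = true
[1.1.3] false AND false = false
[1.1] true AND true AND false = false
[1.2.3.1] false AND true = false
[1.2.3] NOT false = true
[1.2.4] true → false = false
[1.2] false OR false OR true OR false = true
[1.3.1.1] exactly-one(false, false) = false
[1.3.1.2] true → true = true
[1.3.1.3] false AND false = false
[1.3.1] false AND true AND false = false
[1.3] NOT false = true
[1] false AND true AND true = false
[root] NOT false = true
Overall: true → approved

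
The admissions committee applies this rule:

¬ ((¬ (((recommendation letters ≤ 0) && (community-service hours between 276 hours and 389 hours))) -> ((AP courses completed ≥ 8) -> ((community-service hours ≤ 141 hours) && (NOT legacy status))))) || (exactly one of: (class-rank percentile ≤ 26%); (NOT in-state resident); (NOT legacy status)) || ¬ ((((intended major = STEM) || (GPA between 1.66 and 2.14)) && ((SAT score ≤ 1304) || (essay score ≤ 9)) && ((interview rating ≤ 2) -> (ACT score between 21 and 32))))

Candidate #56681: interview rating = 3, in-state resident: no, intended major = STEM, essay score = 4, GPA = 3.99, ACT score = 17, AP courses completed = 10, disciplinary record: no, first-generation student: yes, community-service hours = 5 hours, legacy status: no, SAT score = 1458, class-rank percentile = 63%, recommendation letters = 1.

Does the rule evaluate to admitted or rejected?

Rejected

Atomic conditions:
  recommendation letters ≤ 0: 1 ≤ 0 is false
  community-service hours between 276 hours and 389 hours: 5 in [276, 389] is false
  AP courses completed ≥ 8: 10 ≥ 8 is true
  community-service hours ≤ 141 hours: 5 ≤ 141 is true
  NOT legacy status: no → true
  class-rank percentile ≤ 26%: 63 ≤ 26 is false
  NOT in-state resident: no → true
  intended major = STEM: STEM == STEM is true
  GPA between 1.66 and 2.14: 3.99 in [1.66, 2.14] is false
  SAT score ≤ 1304: 1458 ≤ 1304 is false
  essay score ≤ 9: 4 ≤ 9 is true
  interview rating ≤ 2: 3 ≤ 2 is false
  ACT score between 21 and 32: 17 in [21, 32] is false
Combine:
[1.1.1.1] false AND false = false
[1.1.1] NOT false = true
[1.1.2.2] true AND true = true
[1.1.2] true → true = true
[1.1] true → true = true
[1] NOT true = false
[2] exactly-one(false, true, true) = false
[3.1.1] true OR false = true
[3.1.2] false OR true = true
[3.1.3] false → false (antecedent false ⇒ implication holds) = true
[3.1] true AND true AND true = true
[3] NOT true = false
[root] false OR false OR false = false
Overall: false → rejected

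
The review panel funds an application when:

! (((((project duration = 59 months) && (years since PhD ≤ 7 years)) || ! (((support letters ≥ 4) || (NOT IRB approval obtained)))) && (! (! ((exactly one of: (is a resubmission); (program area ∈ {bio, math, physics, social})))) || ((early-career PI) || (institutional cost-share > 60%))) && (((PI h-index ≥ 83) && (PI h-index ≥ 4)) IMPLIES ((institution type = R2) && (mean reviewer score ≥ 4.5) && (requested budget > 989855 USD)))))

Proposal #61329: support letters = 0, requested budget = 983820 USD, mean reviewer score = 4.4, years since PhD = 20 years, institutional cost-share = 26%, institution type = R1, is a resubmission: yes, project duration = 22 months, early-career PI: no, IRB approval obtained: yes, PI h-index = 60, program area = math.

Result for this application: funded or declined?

Atomic conditions:
  project duration = 59 months: 22 == 59 is false
  years since PhD ≤ 7 years: 20 ≤ 7 is false
  support letters ≥ 4: 0 ≥ 4 is false
  NOT IRB approval obtained: yes → false
  is a resubmission: yes → true
  program area ∈ {bio, math, physics, social}: math is in the set → true
  early-career PI: no → false
  institutional cost-share > 60%: 26 > 60 is false
  PI h-index ≥ 83: 60 ≥ 83 is false
  PI h-index ≥ 4: 60 ≥ 4 is true
  institution type = R2: R1 == R2 is false
  mean reviewer score ≥ 4.5: 4.4 ≥ 4.5 is false
  requested budget > 989855 USD: 983820 > 989855 is false
Combine:
[1.1.1] false AND false = false
[1.1.2.1] false OR false = false
[1.1.2] NOT false = true
[1.1] false OR true = true
[1.2.1.1.1] exactly-one(true, true) = false
[1.2.1.1] NOT false = true
[1.2.1] NOT true = false
[1.2.2] false OR false = false
[1.2] false OR false = false
[1.3.1] false AND true = false
[1.3.2] false AND false AND false = false
[1.3] false → false (antecedent false ⇒ implication holds) = true
[1] true AND false AND true = false
[root] NOT false = true
Overall: true → funded

Funded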